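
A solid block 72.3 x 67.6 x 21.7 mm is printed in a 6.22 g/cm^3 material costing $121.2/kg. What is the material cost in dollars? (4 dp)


V = 72.3 * 67.6 * 21.7 = 106058.316 mm^3 = 106.058316 cm^3
Mass = 106.058316 * 6.22 / 1000 = 0.65968273 kg
Cost = 0.65968273 * 121.2 = 79.9535 $


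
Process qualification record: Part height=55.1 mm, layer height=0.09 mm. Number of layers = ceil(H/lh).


Layers = ceil(55.1/0.09) = 613


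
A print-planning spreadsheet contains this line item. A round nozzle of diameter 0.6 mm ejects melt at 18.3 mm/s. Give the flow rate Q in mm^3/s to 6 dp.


A = pi*(0.6/2)^2 = 0.28274334 mm^2
Q = 0.28274334 * 18.3 = 5.174203 mm^3/s


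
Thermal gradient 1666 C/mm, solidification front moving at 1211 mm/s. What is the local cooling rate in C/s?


CR = 1666 * 1211 = 2017526 C/s


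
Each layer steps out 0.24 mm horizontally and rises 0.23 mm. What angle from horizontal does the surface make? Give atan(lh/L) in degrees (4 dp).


angle = atan(0.23/0.24) = 43.7811 degrees


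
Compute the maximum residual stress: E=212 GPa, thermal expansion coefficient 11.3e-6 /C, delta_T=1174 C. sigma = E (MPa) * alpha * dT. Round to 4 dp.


sigma = 212*1000 * 11.3e-6 * 1174 = 2812.4344 MPa


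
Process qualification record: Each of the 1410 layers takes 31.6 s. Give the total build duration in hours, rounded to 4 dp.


t = 1410 * 31.6 / 3600 = 12.3767 hrs


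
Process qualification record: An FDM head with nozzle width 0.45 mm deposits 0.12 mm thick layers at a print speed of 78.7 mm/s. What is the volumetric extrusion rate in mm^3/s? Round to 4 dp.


Rate = 0.45 * 0.12 * 78.7 = 4.2498 mm^3/s


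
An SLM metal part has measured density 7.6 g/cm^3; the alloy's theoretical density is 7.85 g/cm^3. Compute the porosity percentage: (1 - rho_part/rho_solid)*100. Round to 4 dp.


Porosity = (1-7.6/7.85)*100 = 3.1847 %


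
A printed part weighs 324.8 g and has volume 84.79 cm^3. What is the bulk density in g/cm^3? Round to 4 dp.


rho = 324.8 / 84.79 = 3.8306 g/cm^3


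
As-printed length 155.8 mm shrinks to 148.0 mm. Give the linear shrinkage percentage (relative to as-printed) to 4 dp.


Shrinkage = ((155.8-148.0)/155.8)*100 = 5.0064 %


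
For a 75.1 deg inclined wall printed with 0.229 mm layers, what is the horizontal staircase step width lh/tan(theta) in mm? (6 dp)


step = 0.229 / tan(75.1) = 0.060932 mm


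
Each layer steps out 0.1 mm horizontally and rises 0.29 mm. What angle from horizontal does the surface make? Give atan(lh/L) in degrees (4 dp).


angle = atan(0.29/0.1) = 70.9744 degrees


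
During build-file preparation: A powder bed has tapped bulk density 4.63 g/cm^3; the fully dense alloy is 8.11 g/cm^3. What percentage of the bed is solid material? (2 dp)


Packing = (4.63/8.11)*100 = 57.09 %


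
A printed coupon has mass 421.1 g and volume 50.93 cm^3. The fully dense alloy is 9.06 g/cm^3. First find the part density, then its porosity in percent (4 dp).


rho_part = 421.1 / 50.93 = 8.26821127 g/cm^3
Porosity = (1 - 8.26821127/9.06)*100 = 8.7394 %


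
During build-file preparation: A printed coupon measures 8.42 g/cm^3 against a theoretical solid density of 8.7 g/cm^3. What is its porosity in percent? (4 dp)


Porosity = (1-8.42/8.7)*100 = 3.2184 %


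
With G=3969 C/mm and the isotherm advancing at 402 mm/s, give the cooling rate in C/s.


CR = 3969 * 402 = 1595538 C/s


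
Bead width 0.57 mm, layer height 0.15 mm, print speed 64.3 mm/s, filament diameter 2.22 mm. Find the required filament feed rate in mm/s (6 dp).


Q = 0.57 * 0.15 * 64.3 = 5.49765 mm^3/s
A_fil = pi*(2.22/2)^2 = 3.87075631 mm^2
v_feed = 5.49765 / 3.87075631 = 1.420304 mm/s


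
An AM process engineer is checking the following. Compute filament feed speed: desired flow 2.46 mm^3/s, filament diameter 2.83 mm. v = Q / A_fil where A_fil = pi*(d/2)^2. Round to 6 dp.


A = pi*(2.83/2)^2 = 6.290175
v = 2.46 / 6.290175 = 0.391086 mm/s


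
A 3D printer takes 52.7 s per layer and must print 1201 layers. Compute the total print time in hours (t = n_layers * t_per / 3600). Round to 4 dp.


t = 1201 * 52.7 / 3600 = 17.5813 hrs


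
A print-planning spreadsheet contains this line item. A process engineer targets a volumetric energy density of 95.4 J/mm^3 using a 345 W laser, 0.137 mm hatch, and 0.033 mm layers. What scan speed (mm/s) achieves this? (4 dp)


v = 345 / (95.4*0.137*0.033) = 799.901 mm/s


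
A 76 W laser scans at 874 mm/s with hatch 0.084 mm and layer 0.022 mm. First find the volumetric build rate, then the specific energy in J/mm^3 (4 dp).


Build rate = 874 * 0.084 * 0.022 = 1.615152 mm^3/s
SE = 76 / 1.615152 = 47.0544 J/mm^3


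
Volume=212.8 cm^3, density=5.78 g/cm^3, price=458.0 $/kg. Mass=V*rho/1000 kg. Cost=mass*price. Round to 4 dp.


Mass = 212.8*5.78/1000 = 1.229984 kg
Cost = 1.229984 * 458.0 = 563.3327 $


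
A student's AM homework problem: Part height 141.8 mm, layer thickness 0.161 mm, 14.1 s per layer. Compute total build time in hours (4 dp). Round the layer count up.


Layers = ceil(141.8/0.161) = 881
t = 881 * 14.1 / 3600 = 3.4506 hrs


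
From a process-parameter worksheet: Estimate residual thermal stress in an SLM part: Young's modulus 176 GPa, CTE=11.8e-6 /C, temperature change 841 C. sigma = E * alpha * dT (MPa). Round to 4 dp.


sigma = 176*1000 * 11.8e-6 * 841 = 1746.5888 MPa


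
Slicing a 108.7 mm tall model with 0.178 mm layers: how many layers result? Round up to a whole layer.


Layers = ceil(108.7/0.178) = 611


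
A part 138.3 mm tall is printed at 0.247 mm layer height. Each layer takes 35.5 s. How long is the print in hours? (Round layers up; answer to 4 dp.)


Layers = ceil(138.3/0.247) = 560
t = 560 * 35.5 / 3600 = 5.5222 hrs


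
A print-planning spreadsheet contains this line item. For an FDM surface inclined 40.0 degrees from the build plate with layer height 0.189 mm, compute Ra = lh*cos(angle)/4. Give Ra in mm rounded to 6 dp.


Ra = 0.189 * cos(40.0) / 4 = 0.036196 mm


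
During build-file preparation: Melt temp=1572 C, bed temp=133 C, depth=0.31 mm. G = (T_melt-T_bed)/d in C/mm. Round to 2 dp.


G = (1572-133)/0.31 = 4641.94 C/mm


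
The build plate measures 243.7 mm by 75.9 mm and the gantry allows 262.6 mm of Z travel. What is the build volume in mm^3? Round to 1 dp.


V = 243.7 * 75.9 * 262.6 = 4857267.6 mm^3


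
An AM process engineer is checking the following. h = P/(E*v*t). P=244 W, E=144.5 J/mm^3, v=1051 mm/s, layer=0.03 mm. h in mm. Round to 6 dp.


h = 244 / (144.5*1051*0.03) = 0.053555 mm


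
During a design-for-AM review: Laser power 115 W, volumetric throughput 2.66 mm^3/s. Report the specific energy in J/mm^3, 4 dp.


SE = 115 / 2.66 = 43.2331 J/mm^3


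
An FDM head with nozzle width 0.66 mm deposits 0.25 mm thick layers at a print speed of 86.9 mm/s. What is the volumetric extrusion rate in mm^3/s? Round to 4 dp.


Rate = 0.66 * 0.25 * 86.9 = 14.3385 mm^3/s


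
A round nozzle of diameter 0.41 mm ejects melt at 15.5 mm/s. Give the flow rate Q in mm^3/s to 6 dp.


A = pi*(0.41/2)^2 = 0.13202543 mm^2
Q = 0.13202543 * 15.5 = 2.046394 mm^3/s


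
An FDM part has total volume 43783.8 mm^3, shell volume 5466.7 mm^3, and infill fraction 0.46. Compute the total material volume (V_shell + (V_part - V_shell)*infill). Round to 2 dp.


V_infill = (43783.8 - 5466.7) * 0.46 = 17625.87
V_total = 5466.7 + 17625.87 = 23092.57 mm^3


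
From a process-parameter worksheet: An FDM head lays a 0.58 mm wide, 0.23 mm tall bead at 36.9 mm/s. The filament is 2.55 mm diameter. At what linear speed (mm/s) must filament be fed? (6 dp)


Q = 0.58 * 0.23 * 36.9 = 4.92246 mm^3/s
A_fil = pi*(2.55/2)^2 = 5.10705156 mm^2
v_feed = 4.92246 / 5.10705156 = 0.963856 mm/s


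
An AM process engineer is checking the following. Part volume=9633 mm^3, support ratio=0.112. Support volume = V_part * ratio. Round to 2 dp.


V_support = 9633 * 0.112 = 1078.9 mm^3


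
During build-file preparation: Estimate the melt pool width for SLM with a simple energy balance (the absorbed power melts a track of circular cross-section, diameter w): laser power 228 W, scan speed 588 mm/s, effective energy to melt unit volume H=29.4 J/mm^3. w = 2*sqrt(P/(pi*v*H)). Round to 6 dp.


w = 2*sqrt(228/(pi*588*29.4)) = 0.129587 mm


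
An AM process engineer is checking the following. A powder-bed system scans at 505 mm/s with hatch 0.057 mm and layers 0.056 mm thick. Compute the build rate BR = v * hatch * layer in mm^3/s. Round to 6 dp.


Rate = 505 * 0.057 * 0.056 = 1.61196 mm^3/s


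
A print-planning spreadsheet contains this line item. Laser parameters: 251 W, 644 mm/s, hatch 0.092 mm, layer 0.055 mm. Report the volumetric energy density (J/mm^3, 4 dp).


E = 251 / (644*0.092*0.055) = 77.026 J/mm^3


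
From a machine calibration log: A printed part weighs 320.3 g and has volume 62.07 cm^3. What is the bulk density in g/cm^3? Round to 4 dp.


rho = 320.3 / 62.07 = 5.1603 g/cm^3


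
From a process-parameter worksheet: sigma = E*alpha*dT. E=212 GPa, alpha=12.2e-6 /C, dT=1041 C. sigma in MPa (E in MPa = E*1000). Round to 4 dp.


sigma = 212*1000 * 12.2e-6 * 1041 = 2692.4424 MPa


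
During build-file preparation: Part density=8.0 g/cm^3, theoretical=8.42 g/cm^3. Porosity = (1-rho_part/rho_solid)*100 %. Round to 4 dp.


Porosity = (1-8.0/8.42)*100 = 4.9881 %


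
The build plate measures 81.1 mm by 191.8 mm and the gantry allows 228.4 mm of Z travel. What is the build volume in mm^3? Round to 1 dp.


V = 81.1 * 191.8 * 228.4 = 3552757.4 mm^3


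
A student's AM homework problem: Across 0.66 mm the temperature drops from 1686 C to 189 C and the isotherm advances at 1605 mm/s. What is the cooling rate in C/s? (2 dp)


G = (1686-189)/0.66 = 2268.18181818 C/mm
CR = 2268.18181818 * 1605 = 3640431.82 C/s


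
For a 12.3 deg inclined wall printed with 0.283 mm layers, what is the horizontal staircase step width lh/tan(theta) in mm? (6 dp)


step = 0.283 / tan(12.3) = 1.297955 mm


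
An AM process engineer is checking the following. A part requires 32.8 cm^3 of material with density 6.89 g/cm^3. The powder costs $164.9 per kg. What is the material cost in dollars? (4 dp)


Mass = 32.8*6.89/1000 = 0.225992 kg
Cost = 0.225992 * 164.9 = 37.2661 $


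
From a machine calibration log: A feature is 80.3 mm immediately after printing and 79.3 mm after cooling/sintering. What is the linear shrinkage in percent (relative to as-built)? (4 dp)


Shrinkage = ((80.3-79.3)/80.3)*100 = 1.2453 %


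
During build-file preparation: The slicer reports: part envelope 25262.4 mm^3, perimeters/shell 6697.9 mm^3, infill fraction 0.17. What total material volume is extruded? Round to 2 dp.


V_infill = (25262.4 - 6697.9) * 0.17 = 3155.97
V_total = 6697.9 + 3155.97 = 9853.87 mm^3


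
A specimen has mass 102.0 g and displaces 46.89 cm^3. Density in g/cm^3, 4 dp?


rho = 102.0 / 46.89 = 2.1753 g/cm^3


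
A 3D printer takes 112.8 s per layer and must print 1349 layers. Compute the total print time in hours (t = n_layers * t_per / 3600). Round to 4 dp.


t = 1349 * 112.8 / 3600 = 42.2687 hrs


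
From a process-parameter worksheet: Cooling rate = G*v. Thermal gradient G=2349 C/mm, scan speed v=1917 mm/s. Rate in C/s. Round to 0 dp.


CR = 2349 * 1917 = 4503033 C/s


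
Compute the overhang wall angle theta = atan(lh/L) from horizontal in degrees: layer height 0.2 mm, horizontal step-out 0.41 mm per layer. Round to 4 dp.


angle = atan(0.2/0.41) = 26.0033 degrees


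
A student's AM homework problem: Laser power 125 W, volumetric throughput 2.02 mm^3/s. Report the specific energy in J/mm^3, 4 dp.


SE = 125 / 2.02 = 61.8812 J/mm^3


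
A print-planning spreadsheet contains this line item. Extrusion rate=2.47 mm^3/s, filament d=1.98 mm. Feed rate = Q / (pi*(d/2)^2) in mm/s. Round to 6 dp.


A = pi*(1.98/2)^2 = 3.079075
v = 2.47 / 3.079075 = 0.802189 mm/s


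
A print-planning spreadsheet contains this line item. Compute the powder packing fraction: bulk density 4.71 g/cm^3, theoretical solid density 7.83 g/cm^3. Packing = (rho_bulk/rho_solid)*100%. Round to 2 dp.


Packing = (4.71/7.83)*100 = 60.15 %


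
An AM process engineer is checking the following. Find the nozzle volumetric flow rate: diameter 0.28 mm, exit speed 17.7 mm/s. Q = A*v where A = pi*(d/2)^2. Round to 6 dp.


A = pi*(0.28/2)^2 = 0.06157522 mm^2
Q = 0.06157522 * 17.7 = 1.089881 mm^3/s


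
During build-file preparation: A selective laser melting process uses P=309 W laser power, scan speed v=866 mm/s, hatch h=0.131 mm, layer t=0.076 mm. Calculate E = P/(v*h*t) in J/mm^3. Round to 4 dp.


E = 309 / (866*0.131*0.076) = 35.839 J/mm^3


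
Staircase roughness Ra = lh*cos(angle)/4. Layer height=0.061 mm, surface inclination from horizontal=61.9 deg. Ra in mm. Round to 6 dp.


Ra = 0.061 * cos(61.9) / 4 = 0.007183 mm


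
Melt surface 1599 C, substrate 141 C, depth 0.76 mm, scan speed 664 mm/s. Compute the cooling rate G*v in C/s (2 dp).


G = (1599-141)/0.76 = 1918.42105263 C/mm
CR = 1918.42105263 * 664 = 1273831.58 C/s


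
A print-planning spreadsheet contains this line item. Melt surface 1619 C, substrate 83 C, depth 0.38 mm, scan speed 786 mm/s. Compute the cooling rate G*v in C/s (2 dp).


G = (1619-83)/0.38 = 4042.10526316 C/mm
CR = 4042.10526316 * 786 = 3177094.74 C/s


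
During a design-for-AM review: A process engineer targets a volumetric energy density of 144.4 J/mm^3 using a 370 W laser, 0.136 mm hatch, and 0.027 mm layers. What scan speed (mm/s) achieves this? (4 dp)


v = 370 / (144.4*0.136*0.027) = 697.8014 mm/s


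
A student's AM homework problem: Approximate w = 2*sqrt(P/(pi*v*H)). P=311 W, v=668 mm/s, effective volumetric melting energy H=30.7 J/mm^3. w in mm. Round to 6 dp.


w = 2*sqrt(311/(pi*668*30.7)) = 0.138956 mm


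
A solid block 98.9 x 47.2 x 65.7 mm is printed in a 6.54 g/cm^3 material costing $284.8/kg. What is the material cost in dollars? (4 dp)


V = 98.9 * 47.2 * 65.7 = 306692.856 mm^3 = 306.692856 cm^3
Mass = 306.692856 * 6.54 / 1000 = 2.00577128 kg
Cost = 2.00577128 * 284.8 = 571.2437 $


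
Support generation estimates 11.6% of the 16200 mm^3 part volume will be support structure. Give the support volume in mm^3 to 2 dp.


V_support = 16200 * 0.116 = 1879.2 mm^3


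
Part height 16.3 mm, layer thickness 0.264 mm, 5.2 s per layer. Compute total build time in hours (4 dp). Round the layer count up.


Layers = ceil(16.3/0.264) = 62
t = 62 * 5.2 / 3600 = 0.0896 hrs


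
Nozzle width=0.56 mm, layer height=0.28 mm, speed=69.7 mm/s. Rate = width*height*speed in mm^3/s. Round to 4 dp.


Rate = 0.56 * 0.28 * 69.7 = 10.929 mm^3/s


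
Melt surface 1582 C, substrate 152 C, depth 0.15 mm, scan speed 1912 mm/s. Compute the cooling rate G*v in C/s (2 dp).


G = (1582-152)/0.15 = 9533.33333333 C/mm
CR = 9533.33333333 * 1912 = 18227733.33 C/s


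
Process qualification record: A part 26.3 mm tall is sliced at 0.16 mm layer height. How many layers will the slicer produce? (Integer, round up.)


Layers = ceil(26.3/0.16) = 165


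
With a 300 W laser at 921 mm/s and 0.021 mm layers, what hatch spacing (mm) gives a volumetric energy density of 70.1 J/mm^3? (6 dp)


h = 300 / (70.1*921*0.021) = 0.221271 mm


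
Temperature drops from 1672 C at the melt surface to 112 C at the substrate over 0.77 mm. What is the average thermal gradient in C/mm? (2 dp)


G = (1672-112)/0.77 = 2025.97 C/mm


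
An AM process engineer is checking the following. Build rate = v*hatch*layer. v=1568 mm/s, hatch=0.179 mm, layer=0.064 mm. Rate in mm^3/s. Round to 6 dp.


Rate = 1568 * 0.179 * 0.064 = 17.963008 mm^3/s


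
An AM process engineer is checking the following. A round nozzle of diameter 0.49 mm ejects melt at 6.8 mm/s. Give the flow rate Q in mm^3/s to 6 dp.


A = pi*(0.49/2)^2 = 0.1885741 mm^2
Q = 0.1885741 * 6.8 = 1.282304 mm^3/s


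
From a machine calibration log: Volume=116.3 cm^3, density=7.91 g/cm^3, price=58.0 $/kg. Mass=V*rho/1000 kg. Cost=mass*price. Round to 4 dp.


Mass = 116.3*7.91/1000 = 0.919933 kg
Cost = 0.919933 * 58.0 = 53.3561 $


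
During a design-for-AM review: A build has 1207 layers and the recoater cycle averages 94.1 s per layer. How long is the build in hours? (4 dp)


t = 1207 * 94.1 / 3600 = 31.5496 hrs


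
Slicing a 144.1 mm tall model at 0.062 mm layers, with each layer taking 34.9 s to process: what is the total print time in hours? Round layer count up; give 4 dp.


Layers = ceil(144.1/0.062) = 2325
t = 2325 * 34.9 / 3600 = 22.5396 hrs


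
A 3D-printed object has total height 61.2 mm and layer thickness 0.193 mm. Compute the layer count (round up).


Layers = ceil(61.2/0.193) = 318


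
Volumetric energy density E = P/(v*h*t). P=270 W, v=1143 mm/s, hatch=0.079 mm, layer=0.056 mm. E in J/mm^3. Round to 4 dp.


E = 270 / (1143*0.079*0.056) = 53.3952 J/mm^3


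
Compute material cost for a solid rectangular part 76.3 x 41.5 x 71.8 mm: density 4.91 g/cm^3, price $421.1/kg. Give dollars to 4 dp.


V = 76.3 * 41.5 * 71.8 = 227351.11 mm^3 = 227.35111 cm^3
Mass = 227.35111 * 4.91 / 1000 = 1.11629395 kg
Cost = 1.11629395 * 421.1 = 470.0714 $


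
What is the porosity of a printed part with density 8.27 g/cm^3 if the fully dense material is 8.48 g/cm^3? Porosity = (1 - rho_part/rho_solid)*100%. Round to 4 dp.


Porosity = (1-8.27/8.48)*100 = 2.4764 %


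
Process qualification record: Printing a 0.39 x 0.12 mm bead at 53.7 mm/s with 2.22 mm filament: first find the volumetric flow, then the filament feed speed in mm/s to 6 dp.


Q = 0.39 * 0.12 * 53.7 = 2.51316 mm^3/s
A_fil = pi*(2.22/2)^2 = 3.87075631 mm^2
v_feed = 2.51316 / 3.87075631 = 0.649268 mm/s


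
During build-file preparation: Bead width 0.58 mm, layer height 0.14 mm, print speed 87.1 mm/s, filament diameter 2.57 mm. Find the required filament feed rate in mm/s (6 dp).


Q = 0.58 * 0.14 * 87.1 = 7.07252 mm^3/s
A_fil = pi*(2.57/2)^2 = 5.18747633 mm^2
v_feed = 7.07252 / 5.18747633 = 1.363384 mm/s


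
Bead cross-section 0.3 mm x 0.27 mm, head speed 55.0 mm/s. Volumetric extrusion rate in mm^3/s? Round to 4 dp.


Rate = 0.3 * 0.27 * 55.0 = 4.455 mm^3/s


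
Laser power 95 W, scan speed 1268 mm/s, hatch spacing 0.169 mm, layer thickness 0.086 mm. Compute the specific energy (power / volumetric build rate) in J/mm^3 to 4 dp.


Build rate = 1268 * 0.169 * 0.086 = 18.429112 mm^3/s
SE = 95 / 18.429112 = 5.1549 J/mm^3


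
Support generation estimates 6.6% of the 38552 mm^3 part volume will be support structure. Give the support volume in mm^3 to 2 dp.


V_support = 38552 * 0.066 = 2544.43 mm^3


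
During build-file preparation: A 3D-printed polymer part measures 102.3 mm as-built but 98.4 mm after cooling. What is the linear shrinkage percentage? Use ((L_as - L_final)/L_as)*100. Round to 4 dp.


Shrinkage = ((102.3-98.4)/102.3)*100 = 3.8123 %


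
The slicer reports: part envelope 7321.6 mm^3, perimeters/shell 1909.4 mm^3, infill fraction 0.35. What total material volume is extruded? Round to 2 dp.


V_infill = (7321.6 - 1909.4) * 0.35 = 1894.27
V_total = 1909.4 + 1894.27 = 3803.67 mm^3


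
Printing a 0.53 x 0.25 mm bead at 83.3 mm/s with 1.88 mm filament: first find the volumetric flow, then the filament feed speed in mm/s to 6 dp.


Q = 0.53 * 0.25 * 83.3 = 11.03725 mm^3/s
A_fil = pi*(1.88/2)^2 = 2.77591127 mm^2
v_feed = 11.03725 / 2.77591127 = 3.976082 mm/s


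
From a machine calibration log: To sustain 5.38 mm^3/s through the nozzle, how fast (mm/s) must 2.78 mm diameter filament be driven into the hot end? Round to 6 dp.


A = pi*(2.78/2)^2 = 6.069871
v = 5.38 / 6.069871 = 0.886345 mm/s


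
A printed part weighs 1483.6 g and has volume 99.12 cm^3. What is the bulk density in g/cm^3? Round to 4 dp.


rho = 1483.6 / 99.12 = 14.9677 g/cm^3


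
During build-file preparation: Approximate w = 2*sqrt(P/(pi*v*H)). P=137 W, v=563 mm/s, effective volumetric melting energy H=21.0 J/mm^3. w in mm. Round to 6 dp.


w = 2*sqrt(137/(pi*563*21.0)) = 0.121465 mm


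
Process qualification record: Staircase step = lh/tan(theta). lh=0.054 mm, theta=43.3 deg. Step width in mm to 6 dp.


step = 0.054 / tan(43.3) = 0.057303 mm


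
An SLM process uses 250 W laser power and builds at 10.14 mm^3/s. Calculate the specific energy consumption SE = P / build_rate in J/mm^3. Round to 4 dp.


SE = 250 / 10.14 = 24.6548 J/mm^3


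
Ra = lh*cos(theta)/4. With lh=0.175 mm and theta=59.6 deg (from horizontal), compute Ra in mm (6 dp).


Ra = 0.175 * cos(59.6) / 4 = 0.022139 mm


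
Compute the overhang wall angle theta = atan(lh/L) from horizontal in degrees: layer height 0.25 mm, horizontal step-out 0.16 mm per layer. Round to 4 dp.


angle = atan(0.25/0.16) = 57.3808 degrees


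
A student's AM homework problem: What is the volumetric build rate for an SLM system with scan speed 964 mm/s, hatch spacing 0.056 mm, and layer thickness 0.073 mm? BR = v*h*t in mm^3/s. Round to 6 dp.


Rate = 964 * 0.056 * 0.073 = 3.940832 mm^3/s


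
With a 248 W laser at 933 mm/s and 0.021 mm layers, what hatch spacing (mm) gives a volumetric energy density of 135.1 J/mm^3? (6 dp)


h = 248 / (135.1*933*0.021) = 0.09369 mm


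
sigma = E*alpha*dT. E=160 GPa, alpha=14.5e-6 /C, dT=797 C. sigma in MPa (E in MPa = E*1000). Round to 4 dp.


sigma = 160*1000 * 14.5e-6 * 797 = 1849.04 MPa


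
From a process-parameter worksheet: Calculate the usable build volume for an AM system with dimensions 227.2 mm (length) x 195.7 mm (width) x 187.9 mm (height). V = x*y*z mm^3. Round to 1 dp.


V = 227.2 * 195.7 * 187.9 = 8354605.2 mm^3


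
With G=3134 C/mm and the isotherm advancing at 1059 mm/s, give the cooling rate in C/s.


CR = 3134 * 1059 = 3318906 C/s


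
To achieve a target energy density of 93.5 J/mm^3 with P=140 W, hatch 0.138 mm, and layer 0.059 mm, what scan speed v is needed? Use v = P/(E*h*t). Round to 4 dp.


v = 140 / (93.5*0.138*0.059) = 183.9015 mm/s


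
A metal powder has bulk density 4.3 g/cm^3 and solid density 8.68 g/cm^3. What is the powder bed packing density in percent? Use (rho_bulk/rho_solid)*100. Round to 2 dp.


Packing = (4.3/8.68)*100 = 49.54 %


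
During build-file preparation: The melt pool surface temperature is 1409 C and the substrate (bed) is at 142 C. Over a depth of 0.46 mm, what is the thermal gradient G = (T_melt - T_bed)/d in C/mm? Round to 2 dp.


G = (1409-142)/0.46 = 2754.35 C/mm


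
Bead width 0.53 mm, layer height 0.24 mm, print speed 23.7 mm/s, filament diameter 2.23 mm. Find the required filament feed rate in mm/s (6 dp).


Q = 0.53 * 0.24 * 23.7 = 3.01464 mm^3/s
A_fil = pi*(2.23/2)^2 = 3.90570653 mm^2
v_feed = 3.01464 / 3.90570653 = 0.771855 mm/s


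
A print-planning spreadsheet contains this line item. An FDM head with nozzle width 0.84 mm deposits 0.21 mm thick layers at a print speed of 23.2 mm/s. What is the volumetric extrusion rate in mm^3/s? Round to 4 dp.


Rate = 0.84 * 0.21 * 23.2 = 4.0925 mm^3/s


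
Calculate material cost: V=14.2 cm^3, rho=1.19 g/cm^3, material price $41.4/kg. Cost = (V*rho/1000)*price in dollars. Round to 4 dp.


Mass = 14.2*1.19/1000 = 0.016898 kg
Cost = 0.016898 * 41.4 = 0.6996 $


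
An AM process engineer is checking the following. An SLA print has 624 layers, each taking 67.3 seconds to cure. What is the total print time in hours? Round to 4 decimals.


t = 624 * 67.3 / 3600 = 11.6653 hrs


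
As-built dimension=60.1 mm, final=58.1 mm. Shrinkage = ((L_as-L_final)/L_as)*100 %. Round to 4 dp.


Shrinkage = ((60.1-58.1)/60.1)*100 = 3.3278 %


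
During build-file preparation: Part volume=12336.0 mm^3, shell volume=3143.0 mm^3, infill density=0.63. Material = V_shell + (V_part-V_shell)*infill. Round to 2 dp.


V_infill = (12336.0 - 3143.0) * 0.63 = 5791.59
V_total = 3143.0 + 5791.59 = 8934.59 mm^3


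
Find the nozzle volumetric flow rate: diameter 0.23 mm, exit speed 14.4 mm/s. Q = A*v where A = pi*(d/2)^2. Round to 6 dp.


A = pi*(0.23/2)^2 = 0.04154756 mm^2
Q = 0.04154756 * 14.4 = 0.598285 mm^3/s


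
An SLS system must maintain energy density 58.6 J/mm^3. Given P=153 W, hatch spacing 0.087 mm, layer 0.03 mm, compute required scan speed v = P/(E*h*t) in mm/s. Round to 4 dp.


v = 153 / (58.6*0.087*0.03) = 1000.3531 mm/s


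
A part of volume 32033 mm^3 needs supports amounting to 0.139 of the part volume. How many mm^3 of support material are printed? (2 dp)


V_support = 32033 * 0.139 = 4452.59 mm^3


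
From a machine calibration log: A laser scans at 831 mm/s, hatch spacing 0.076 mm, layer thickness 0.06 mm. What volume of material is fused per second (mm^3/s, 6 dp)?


Rate = 831 * 0.076 * 0.06 = 3.78936 mm^3/s


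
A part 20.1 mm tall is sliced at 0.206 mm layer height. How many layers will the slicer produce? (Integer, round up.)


Layers = ceil(20.1/0.206) = 98


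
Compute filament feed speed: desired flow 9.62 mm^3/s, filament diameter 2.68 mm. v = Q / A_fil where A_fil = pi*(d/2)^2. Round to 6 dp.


A = pi*(2.68/2)^2 = 5.641044
v = 9.62 / 5.641044 = 1.705358 mm/s


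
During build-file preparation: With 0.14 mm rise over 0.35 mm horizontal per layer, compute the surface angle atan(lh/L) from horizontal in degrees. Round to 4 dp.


angle = atan(0.14/0.35) = 21.8014 degrees


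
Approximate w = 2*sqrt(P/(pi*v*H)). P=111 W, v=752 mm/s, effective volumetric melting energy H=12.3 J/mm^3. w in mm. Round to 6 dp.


w = 2*sqrt(111/(pi*752*12.3)) = 0.12361 mm


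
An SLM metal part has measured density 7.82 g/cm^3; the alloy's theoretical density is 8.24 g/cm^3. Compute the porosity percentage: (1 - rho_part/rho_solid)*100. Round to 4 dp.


Porosity = (1-7.82/8.24)*100 = 5.0971 %


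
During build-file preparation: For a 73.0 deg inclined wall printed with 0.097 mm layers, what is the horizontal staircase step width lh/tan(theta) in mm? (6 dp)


step = 0.097 / tan(73.0) = 0.029656 mm


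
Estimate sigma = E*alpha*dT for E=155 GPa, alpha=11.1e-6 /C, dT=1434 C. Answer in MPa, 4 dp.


sigma = 155*1000 * 11.1e-6 * 1434 = 2467.197 MPa


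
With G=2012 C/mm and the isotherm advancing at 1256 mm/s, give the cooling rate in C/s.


CR = 2012 * 1256 = 2527072 C/s


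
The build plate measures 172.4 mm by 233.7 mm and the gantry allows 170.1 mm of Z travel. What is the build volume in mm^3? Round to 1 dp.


V = 172.4 * 233.7 * 170.1 = 6853308.6 mm^3


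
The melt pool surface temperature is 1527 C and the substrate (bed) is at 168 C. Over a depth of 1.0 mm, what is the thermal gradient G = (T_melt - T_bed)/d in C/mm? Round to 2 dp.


G = (1527-168)/1.0 = 1359.0 C/mm


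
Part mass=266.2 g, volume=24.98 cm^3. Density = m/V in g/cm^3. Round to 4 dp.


rho = 266.2 / 24.98 = 10.6565 g/cm^3


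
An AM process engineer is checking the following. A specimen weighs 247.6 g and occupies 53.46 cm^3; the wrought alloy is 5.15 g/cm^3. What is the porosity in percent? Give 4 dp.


rho_part = 247.6 / 53.46 = 4.63150019 g/cm^3
Porosity = (1 - 4.63150019/5.15)*100 = 10.068 %


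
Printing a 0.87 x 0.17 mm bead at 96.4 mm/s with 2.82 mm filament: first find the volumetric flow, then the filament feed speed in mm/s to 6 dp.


Q = 0.87 * 0.17 * 96.4 = 14.25756 mm^3/s
A_fil = pi*(2.82/2)^2 = 6.24580035 mm^2
v_feed = 14.25756 / 6.24580035 = 2.282743 mm/s


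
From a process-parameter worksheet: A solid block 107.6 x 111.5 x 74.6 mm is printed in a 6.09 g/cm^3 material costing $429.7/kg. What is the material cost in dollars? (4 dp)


V = 107.6 * 111.5 * 74.6 = 895006.04 mm^3 = 895.00604 cm^3
Mass = 895.00604 * 6.09 / 1000 = 5.45058678 kg
Cost = 5.45058678 * 429.7 = 2342.1171 $


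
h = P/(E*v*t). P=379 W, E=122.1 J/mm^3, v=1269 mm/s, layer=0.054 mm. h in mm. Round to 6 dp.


h = 379 / (122.1*1269*0.054) = 0.045297 mm


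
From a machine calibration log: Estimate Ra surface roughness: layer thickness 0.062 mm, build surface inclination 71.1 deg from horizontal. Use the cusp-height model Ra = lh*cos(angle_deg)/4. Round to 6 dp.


Ra = 0.062 * cos(71.1) / 4 = 0.005021 mm


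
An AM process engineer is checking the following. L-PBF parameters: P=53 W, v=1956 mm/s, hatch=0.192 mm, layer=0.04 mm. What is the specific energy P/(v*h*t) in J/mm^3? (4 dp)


Build rate = 1956 * 0.192 * 0.04 = 15.02208 mm^3/s
SE = 53 / 15.02208 = 3.5281 J/mm^3


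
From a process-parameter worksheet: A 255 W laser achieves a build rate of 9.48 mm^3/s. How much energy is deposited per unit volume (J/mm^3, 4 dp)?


SE = 255 / 9.48 = 26.8987 J/mm^3


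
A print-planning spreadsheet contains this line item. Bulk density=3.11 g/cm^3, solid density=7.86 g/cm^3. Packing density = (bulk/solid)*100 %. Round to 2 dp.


Packing = (3.11/7.86)*100 = 39.57 %


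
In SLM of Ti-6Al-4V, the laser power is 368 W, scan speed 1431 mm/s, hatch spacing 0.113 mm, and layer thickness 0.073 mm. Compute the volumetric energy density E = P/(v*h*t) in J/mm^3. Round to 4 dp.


E = 368 / (1431*0.113*0.073) = 31.175 J/mm^3


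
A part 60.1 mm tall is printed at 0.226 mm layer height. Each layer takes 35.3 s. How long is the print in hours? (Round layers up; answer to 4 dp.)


Layers = ceil(60.1/0.226) = 266
t = 266 * 35.3 / 3600 = 2.6083 hrs


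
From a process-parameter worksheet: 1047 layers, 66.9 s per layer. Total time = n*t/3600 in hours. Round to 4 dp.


t = 1047 * 66.9 / 3600 = 19.4568 hrs


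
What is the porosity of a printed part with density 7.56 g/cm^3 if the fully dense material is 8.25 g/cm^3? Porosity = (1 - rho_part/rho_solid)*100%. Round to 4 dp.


Porosity = (1-7.56/8.25)*100 = 8.3636 %


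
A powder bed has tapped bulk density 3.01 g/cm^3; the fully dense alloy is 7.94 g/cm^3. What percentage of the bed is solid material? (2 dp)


Packing = (3.01/7.94)*100 = 37.91 %


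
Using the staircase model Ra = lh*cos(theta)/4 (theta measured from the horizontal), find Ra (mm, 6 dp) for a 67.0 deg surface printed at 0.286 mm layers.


Ra = 0.286 * cos(67.0) / 4 = 0.027937 mm


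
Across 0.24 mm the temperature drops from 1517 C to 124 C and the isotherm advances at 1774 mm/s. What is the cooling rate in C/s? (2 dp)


G = (1517-124)/0.24 = 5804.16666667 C/mm
CR = 5804.16666667 * 1774 = 10296591.67 C/s


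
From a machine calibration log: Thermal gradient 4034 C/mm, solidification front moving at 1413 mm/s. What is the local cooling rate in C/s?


CR = 4034 * 1413 = 5700042 C/s


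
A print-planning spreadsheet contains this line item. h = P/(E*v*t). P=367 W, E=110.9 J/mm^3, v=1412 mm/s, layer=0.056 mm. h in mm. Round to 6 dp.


h = 367 / (110.9*1412*0.056) = 0.041852 mm


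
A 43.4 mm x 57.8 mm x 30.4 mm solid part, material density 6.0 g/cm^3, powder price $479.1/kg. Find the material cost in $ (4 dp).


V = 43.4 * 57.8 * 30.4 = 76259.008 mm^3 = 76.259008 cm^3
Mass = 76.259008 * 6.0 / 1000 = 0.45755405 kg
Cost = 0.45755405 * 479.1 = 219.2141 $


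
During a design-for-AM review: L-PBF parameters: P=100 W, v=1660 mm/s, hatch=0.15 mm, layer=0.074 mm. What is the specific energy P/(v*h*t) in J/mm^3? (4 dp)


Build rate = 1660 * 0.15 * 0.074 = 18.426 mm^3/s
SE = 100 / 18.426 = 5.4271 J/mm^3


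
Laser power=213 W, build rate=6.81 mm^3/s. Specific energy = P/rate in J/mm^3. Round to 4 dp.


SE = 213 / 6.81 = 31.2775 J/mm^3


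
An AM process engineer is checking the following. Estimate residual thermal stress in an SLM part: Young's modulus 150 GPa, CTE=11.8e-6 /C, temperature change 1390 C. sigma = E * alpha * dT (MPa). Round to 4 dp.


sigma = 150*1000 * 11.8e-6 * 1390 = 2460.3 MPa


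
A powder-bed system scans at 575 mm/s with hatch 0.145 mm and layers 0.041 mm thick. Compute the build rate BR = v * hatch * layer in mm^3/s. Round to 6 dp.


Rate = 575 * 0.145 * 0.041 = 3.418375 mm^3/s


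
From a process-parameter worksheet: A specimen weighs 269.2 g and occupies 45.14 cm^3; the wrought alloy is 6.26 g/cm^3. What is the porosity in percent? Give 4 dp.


rho_part = 269.2 / 45.14 = 5.96366859 g/cm^3
Porosity = (1 - 5.96366859/6.26)*100 = 4.7337 %


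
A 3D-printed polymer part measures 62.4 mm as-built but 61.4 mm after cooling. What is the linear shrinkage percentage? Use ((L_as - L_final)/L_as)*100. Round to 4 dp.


Shrinkage = ((62.4-61.4)/62.4)*100 = 1.6026 %


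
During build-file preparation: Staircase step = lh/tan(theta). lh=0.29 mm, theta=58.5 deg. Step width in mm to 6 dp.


step = 0.29 / tan(58.5) = 0.177712 mm


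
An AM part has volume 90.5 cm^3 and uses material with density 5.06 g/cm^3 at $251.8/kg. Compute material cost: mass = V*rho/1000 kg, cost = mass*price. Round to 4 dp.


Mass = 90.5*5.06/1000 = 0.45793 kg
Cost = 0.45793 * 251.8 = 115.3068 $


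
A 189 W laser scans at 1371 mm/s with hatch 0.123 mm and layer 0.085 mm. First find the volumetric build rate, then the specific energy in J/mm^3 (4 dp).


Build rate = 1371 * 0.123 * 0.085 = 14.333805 mm^3/s
SE = 189 / 14.333805 = 13.1856 J/mm^3


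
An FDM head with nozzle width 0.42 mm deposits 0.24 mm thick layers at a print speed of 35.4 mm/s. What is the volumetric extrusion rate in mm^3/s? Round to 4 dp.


Rate = 0.42 * 0.24 * 35.4 = 3.5683 mm^3/s


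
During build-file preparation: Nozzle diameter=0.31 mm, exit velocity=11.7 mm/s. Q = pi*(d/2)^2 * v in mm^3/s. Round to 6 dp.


A = pi*(0.31/2)^2 = 0.07547676 mm^2
Q = 0.07547676 * 11.7 = 0.883078 mm^3/s


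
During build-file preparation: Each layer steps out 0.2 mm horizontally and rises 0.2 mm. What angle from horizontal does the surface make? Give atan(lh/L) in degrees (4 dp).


angle = atan(0.2/0.2) = 45.0 degrees


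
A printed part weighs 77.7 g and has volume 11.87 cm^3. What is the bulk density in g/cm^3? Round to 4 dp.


rho = 77.7 / 11.87 = 6.5459 g/cm^3


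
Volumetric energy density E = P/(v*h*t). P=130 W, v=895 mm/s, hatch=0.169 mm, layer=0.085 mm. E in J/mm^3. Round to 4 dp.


E = 130 / (895*0.169*0.085) = 10.1115 J/mm^3


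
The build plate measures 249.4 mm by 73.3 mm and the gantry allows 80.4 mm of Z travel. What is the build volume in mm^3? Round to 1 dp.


V = 249.4 * 73.3 * 80.4 = 1469794.0 mm^3


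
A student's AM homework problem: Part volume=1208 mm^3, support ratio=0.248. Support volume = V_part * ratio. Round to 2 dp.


V_support = 1208 * 0.248 = 299.58 mm^3


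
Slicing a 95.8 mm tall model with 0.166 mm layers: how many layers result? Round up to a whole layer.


Layers = ceil(95.8/0.166) = 578


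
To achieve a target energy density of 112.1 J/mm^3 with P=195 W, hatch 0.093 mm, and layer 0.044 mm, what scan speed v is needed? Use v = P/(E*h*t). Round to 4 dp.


v = 195 / (112.1*0.093*0.044) = 425.1022 mm/s


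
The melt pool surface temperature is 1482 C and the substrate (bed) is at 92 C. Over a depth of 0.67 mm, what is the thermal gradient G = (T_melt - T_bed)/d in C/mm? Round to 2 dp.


G = (1482-92)/0.67 = 2074.63 C/mm


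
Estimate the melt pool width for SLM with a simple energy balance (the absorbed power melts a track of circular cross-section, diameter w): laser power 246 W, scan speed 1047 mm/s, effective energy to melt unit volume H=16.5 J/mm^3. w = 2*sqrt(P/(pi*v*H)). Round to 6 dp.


w = 2*sqrt(246/(pi*1047*16.5)) = 0.13465 mm


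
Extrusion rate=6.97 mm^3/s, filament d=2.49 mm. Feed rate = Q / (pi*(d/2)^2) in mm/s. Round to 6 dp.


A = pi*(2.49/2)^2 = 4.869547
v = 6.97 / 4.869547 = 1.431345 mm/s


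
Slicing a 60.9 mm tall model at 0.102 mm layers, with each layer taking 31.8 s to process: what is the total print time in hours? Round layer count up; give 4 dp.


Layers = ceil(60.9/0.102) = 598
t = 598 * 31.8 / 3600 = 5.2823 hrs


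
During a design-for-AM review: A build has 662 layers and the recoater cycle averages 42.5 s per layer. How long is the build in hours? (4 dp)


t = 662 * 42.5 / 3600 = 7.8153 hrs


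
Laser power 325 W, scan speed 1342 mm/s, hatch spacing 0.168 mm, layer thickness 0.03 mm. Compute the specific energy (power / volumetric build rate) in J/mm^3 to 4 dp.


Build rate = 1342 * 0.168 * 0.03 = 6.76368 mm^3/s
SE = 325 / 6.76368 = 48.0508 J/mm^3


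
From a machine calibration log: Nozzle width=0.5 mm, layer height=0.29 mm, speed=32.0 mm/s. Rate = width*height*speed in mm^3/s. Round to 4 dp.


Rate = 0.5 * 0.29 * 32.0 = 4.64 mm^3/s


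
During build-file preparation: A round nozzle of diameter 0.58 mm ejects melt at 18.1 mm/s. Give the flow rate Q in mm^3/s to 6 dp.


A = pi*(0.58/2)^2 = 0.26420794 mm^2
Q = 0.26420794 * 18.1 = 4.782164 mm^3/s


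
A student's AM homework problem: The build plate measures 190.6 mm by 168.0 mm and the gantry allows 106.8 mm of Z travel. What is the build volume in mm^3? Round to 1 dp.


V = 190.6 * 168.0 * 106.8 = 3419821.4 mm^3


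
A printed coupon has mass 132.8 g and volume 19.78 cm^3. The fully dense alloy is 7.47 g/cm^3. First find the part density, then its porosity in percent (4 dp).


rho_part = 132.8 / 19.78 = 6.71385238 g/cm^3
Porosity = (1 - 6.71385238/7.47)*100 = 10.1225 %


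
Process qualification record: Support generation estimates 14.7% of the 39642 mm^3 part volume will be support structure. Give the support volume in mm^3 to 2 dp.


V_support = 39642 * 0.147 = 5827.37 mm^3


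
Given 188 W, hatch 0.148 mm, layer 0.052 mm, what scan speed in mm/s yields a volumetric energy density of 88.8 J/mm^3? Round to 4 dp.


v = 188 / (88.8*0.148*0.052) = 275.0932 mm/s


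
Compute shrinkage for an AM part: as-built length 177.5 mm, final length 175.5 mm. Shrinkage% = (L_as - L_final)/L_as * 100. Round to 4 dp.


Shrinkage = ((177.5-175.5)/177.5)*100 = 1.1268 %


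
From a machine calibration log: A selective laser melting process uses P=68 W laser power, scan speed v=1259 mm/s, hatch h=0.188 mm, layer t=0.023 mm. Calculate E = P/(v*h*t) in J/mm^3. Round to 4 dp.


E = 68 / (1259*0.188*0.023) = 12.491 J/mm^3


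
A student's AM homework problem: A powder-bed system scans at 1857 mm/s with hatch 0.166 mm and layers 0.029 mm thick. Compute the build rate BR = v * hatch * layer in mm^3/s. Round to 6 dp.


Rate = 1857 * 0.166 * 0.029 = 8.939598 mm^3/s


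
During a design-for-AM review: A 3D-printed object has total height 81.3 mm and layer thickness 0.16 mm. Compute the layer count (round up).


Layers = ceil(81.3/0.16) = 509


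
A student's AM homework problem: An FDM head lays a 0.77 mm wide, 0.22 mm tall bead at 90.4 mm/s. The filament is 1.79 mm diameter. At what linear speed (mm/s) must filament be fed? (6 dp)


Q = 0.77 * 0.22 * 90.4 = 15.31376 mm^3/s
A_fil = pi*(1.79/2)^2 = 2.51649426 mm^2
v_feed = 15.31376 / 2.51649426 = 6.085355 mm/s


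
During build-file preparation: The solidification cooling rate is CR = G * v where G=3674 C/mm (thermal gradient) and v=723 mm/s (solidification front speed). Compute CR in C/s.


CR = 3674 * 723 = 2656302 C/s


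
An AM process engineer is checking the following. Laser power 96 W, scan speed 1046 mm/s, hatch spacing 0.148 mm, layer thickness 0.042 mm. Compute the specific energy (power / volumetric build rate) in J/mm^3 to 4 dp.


Build rate = 1046 * 0.148 * 0.042 = 6.501936 mm^3/s
SE = 96 / 6.501936 = 14.7648 J/mm^3


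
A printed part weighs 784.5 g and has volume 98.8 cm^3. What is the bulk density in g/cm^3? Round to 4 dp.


rho = 784.5 / 98.8 = 7.9403 g/cm^3
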